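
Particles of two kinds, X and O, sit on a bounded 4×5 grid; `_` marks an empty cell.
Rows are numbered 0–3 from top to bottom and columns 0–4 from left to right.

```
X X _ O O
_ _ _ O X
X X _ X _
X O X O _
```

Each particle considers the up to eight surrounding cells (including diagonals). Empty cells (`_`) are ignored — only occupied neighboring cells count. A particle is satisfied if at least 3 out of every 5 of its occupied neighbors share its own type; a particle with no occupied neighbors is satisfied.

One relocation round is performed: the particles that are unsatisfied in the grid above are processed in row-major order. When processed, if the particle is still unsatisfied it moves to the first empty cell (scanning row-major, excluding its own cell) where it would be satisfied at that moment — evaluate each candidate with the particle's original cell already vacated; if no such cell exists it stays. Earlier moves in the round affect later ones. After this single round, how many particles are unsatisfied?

Initially unsatisfied (in order): (1,3), (1,4), (2,3), (3,1), (3,2), (3,3).
  (1,3): no empty cell satisfies it; stays.
  (1,4) → (1,0).
  (2,3) → (1,1).
  (3,1) → (1,4).
  (3,2) → (1,2).
  (3,3): now satisfied by earlier moves; stays.
Resulting grid:
X X _ O O
X X X O O
X X _ _ _
X _ _ O _
All satisfied now.

0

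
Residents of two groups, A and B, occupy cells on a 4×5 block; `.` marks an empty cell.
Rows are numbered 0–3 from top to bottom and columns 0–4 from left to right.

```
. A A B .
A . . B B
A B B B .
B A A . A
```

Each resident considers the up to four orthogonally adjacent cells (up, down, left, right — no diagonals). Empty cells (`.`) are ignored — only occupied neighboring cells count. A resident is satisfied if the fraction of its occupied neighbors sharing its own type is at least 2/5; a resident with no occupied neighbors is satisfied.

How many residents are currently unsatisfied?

(0,1)A 1/1 ✓
(0,2)A 1/2 ✓
(0,3)B 1/2 ✓
(1,0)A 1/1 ✓
(1,3)B 3/3 ✓
(1,4)B 1/1 ✓
(2,0)A 1/3 ✗
(2,1)B 1/3 ✗
(2,2)B 2/3 ✓
(2,3)B 2/2 ✓
(3,0)B 0/2 ✗
(3,1)A 1/3 ✗
(3,2)A 1/2 ✓
(3,4)A 0/0 ✓
Unsatisfied: (2,0), (2,1), (3,0), (3,1) — 4 in total.

4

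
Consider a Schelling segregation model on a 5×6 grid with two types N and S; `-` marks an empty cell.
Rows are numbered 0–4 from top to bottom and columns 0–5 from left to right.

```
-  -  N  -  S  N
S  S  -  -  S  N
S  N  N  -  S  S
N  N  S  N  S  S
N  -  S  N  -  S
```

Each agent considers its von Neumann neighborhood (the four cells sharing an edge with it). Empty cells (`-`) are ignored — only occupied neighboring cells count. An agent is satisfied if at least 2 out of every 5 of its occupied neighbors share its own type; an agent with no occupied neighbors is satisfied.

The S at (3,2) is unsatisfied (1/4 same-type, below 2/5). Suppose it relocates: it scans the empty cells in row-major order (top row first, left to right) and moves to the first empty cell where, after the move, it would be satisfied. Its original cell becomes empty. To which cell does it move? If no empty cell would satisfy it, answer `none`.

(0,0)

Vacating (3,2). Empty cells in order:
  (0,0): 1/1 same-type → satisfied — stop here.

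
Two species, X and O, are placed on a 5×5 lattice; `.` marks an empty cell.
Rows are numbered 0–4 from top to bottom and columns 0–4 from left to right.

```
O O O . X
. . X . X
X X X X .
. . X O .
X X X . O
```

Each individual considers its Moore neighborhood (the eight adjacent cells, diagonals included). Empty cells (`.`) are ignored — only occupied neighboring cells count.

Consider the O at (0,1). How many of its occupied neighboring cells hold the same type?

Occupied neighbors of (0,1): (0,0)=O, (0,2)=O, (1,2)=X.
Same type (O): 2 of 3.

2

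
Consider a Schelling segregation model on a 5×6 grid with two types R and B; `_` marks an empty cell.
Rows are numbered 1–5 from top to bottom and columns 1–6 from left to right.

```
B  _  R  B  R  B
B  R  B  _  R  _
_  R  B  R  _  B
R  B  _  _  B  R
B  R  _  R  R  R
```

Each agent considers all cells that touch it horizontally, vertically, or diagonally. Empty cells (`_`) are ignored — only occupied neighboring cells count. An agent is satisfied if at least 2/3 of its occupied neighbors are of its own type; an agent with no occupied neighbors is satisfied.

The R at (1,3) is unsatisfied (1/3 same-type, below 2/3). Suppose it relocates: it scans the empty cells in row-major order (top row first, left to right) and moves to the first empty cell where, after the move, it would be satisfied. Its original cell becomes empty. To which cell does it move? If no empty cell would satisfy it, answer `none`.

(4,3)

Vacating (1,3). Empty cells in order:
  (1,2): 1/4 same-type → still unsatisfied.
  (2,4): 3/6 same-type → still unsatisfied.
  (2,6): 2/4 same-type → still unsatisfied.
  (3,1): 3/5 same-type → still unsatisfied.
  (3,5): 3/5 same-type → still unsatisfied.
  (4,3): 4/6 same-type → satisfied — stop here.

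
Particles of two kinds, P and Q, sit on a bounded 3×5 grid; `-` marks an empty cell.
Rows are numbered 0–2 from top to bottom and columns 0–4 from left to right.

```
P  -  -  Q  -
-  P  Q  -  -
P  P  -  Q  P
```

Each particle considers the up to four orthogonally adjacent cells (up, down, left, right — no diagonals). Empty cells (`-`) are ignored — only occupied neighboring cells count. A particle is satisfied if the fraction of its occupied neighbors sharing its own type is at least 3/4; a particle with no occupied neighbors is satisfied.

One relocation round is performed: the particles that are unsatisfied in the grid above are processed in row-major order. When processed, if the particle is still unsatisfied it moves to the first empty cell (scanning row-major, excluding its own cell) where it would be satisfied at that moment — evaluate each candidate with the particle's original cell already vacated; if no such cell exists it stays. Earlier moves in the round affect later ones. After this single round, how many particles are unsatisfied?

Initially unsatisfied (in order): (1,1), (1,2), (2,3), (2,4).
  (1,1) → (0,1).
  (1,2): now satisfied by earlier moves; stays.
  (2,3) → (0,4).
  (2,4): now satisfied by earlier moves; stays.
Resulting grid:
P P - Q Q
- - Q - -
P P - - P
All satisfied now.

0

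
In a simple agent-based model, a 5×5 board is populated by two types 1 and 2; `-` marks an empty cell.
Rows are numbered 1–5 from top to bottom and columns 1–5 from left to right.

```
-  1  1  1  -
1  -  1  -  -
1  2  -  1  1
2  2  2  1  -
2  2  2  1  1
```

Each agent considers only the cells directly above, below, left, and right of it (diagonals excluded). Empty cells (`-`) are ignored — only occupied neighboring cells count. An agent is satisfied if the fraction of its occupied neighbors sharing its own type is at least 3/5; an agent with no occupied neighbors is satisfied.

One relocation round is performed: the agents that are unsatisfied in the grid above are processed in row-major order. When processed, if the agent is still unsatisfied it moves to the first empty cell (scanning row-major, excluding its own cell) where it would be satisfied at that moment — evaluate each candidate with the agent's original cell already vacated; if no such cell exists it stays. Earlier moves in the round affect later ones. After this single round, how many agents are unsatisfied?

0

Initially unsatisfied (in order): (3,1), (3,2).
  (3,1) → (1,1).
  (3,2): now satisfied by earlier moves; stays.
Resulting grid:
1 1 1 1 -
1 - 1 - -
- 2 - 1 1
2 2 2 1 -
2 2 2 1 1
All satisfied now.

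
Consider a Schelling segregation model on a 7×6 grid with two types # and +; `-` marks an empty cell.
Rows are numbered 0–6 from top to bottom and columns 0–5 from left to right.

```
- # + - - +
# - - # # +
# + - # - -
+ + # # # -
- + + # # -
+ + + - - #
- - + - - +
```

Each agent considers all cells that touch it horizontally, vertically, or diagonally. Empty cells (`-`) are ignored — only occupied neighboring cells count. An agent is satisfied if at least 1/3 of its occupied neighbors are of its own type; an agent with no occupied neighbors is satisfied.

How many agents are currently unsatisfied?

3

Row 0: (0,1)# 1/2 satisfied · (0,2)+ 0/2 not · (0,5)+ 1/2 satisfied
Row 1: (1,0)# 2/3 satisfied · (1,3)# 2/3 satisfied · (1,4)# 2/4 satisfied · (1,5)+ 1/2 satisfied
Row 2: (2,0)# 1/4 not · (2,1)+ 2/5 satisfied · (2,3)# 5/5 satisfied
Row 3: (3,0)+ 3/4 satisfied · (3,1)+ 4/6 satisfied · (3,2)# 3/7 satisfied · (3,3)# 5/6 satisfied · (3,4)# 4/4 satisfied
Row 4: (4,1)+ 6/7 satisfied · (4,2)+ 4/7 satisfied · (4,3)# 4/6 satisfied · (4,4)# 4/4 satisfied
Row 5: (5,0)+ 2/2 satisfied · (5,1)+ 5/5 satisfied · (5,2)+ 4/5 satisfied · (5,5)# 1/2 satisfied
Row 6: (6,2)+ 2/2 satisfied · (6,5)+ 0/1 not
Unsatisfied: (0,2), (2,0), (6,5) — 3 in total.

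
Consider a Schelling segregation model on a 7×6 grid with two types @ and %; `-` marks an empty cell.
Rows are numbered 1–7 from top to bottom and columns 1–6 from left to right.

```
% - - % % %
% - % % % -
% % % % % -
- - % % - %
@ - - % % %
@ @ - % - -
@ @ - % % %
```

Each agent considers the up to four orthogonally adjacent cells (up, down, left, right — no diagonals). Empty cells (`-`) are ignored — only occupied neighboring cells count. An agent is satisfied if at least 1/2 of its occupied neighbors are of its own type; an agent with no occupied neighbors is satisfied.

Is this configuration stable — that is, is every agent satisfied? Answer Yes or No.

Yes

Row 1: (1,1)% 1/1 ✓ · (1,4)% 2/2 ✓ · (1,5)% 3/3 ✓ · (1,6)% 1/1 ✓
Row 2: (2,1)% 2/2 ✓ · (2,3)% 2/2 ✓ · (2,4)% 4/4 ✓ · (2,5)% 3/3 ✓
Row 3: (3,1)% 2/2 ✓ · (3,2)% 2/2 ✓ · (3,3)% 4/4 ✓ · (3,4)% 4/4 ✓ · (3,5)% 2/2 ✓
Row 4: (4,3)% 2/2 ✓ · (4,4)% 3/3 ✓ · (4,6)% 1/1 ✓
Row 5: (5,1)@ 1/1 ✓ · (5,4)% 3/3 ✓ · (5,5)% 2/2 ✓ · (5,6)% 2/2 ✓
Row 6: (6,1)@ 3/3 ✓ · (6,2)@ 2/2 ✓ · (6,4)% 2/2 ✓
Row 7: (7,1)@ 2/2 ✓ · (7,2)@ 2/2 ✓ · (7,4)% 2/2 ✓ · (7,5)% 2/2 ✓ · (7,6)% 1/1 ✓
All meet the threshold, so the configuration is stable.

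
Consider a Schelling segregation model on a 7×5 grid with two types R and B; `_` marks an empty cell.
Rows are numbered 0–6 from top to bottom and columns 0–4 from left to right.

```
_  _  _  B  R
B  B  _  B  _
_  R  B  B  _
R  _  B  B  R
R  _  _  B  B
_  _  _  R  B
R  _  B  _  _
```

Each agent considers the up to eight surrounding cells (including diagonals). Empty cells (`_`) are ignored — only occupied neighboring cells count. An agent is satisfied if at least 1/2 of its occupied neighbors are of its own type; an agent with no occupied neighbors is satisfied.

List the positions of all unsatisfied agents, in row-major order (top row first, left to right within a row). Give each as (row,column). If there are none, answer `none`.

(0,4), (2,1), (3,4), (5,3), (6,2)

(0,3)B 1/2 ok
(0,4)R 0/2 unhappy
(1,0)B 1/2 ok
(1,1)B 2/3 ok
(1,3)B 3/4 ok
(2,1)R 1/5 unhappy
(2,2)B 5/6 ok
(2,3)B 4/5 ok
(3,0)R 2/2 ok
(3,2)B 4/5 ok
(3,3)B 5/6 ok
(3,4)R 0/4 unhappy
(4,0)R 1/1 ok
(4,3)B 4/6 ok
(4,4)B 3/5 ok
(5,3)R 0/4 unhappy
(5,4)B 2/3 ok
(6,0)R 0/0 ok
(6,2)B 0/1 unhappy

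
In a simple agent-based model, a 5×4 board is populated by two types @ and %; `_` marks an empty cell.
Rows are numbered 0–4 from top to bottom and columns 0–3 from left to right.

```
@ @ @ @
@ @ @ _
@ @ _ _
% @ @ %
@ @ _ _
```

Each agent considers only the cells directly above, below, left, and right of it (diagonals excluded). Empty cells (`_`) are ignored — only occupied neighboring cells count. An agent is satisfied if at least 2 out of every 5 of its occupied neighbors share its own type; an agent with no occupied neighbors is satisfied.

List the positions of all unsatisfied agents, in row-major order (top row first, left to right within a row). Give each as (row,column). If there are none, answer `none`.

(3,0), (3,3)

Row 0: (0,0)@ 2/2 satisfied · (0,1)@ 3/3 satisfied · (0,2)@ 3/3 satisfied · (0,3)@ 1/1 satisfied
Row 1: (1,0)@ 3/3 satisfied · (1,1)@ 4/4 satisfied · (1,2)@ 2/2 satisfied
Row 2: (2,0)@ 2/3 satisfied · (2,1)@ 3/3 satisfied
Row 3: (3,0)% 0/3 not · (3,1)@ 3/4 satisfied · (3,2)@ 1/2 satisfied · (3,3)% 0/1 not
Row 4: (4,0)@ 1/2 satisfied · (4,1)@ 2/2 satisfied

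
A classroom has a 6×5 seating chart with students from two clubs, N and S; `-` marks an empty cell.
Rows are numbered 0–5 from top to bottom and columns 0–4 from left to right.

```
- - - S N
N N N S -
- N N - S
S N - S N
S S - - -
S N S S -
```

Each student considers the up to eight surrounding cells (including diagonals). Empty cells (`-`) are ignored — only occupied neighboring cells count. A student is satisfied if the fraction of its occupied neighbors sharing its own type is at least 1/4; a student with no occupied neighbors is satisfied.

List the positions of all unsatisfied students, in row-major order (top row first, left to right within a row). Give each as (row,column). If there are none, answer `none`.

(0,4), (3,4), (5,1)

Row 0: (0,3)S 1/3 ok · (0,4)N 0/2 unhappy
Row 1: (1,0)N 2/2 ok · (1,1)N 4/4 ok · (1,2)N 3/5 ok · (1,3)S 2/5 ok
Row 2: (2,1)N 5/6 ok · (2,2)N 4/6 ok · (2,4)S 2/3 ok
Row 3: (3,0)S 2/4 ok · (3,1)N 2/5 ok · (3,3)S 1/3 ok · (3,4)N 0/2 unhappy
Row 4: (4,0)S 3/5 ok · (4,1)S 4/6 ok
Row 5: (5,0)S 2/3 ok · (5,1)N 0/4 unhappy · (5,2)S 2/3 ok · (5,3)S 1/1 ok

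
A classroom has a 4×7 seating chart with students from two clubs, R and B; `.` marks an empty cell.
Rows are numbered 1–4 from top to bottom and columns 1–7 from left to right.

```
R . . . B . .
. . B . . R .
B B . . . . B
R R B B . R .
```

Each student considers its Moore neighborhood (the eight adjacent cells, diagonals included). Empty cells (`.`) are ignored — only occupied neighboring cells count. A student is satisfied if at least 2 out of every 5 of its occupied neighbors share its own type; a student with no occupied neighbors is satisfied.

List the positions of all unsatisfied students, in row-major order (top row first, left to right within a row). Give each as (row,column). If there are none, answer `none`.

(1,5), (2,6), (3,1), (3,7), (4,1), (4,2), (4,6)

(1,1)R 0/0 ok
(1,5)B 0/1 unhappy
(2,3)B 1/1 ok
(2,6)R 0/2 unhappy
(3,1)B 1/3 unhappy
(3,2)B 3/5 ok
(3,7)B 0/2 unhappy
(4,1)R 1/3 unhappy
(4,2)R 1/4 unhappy
(4,3)B 2/3 ok
(4,4)B 1/1 ok
(4,6)R 0/1 unhappy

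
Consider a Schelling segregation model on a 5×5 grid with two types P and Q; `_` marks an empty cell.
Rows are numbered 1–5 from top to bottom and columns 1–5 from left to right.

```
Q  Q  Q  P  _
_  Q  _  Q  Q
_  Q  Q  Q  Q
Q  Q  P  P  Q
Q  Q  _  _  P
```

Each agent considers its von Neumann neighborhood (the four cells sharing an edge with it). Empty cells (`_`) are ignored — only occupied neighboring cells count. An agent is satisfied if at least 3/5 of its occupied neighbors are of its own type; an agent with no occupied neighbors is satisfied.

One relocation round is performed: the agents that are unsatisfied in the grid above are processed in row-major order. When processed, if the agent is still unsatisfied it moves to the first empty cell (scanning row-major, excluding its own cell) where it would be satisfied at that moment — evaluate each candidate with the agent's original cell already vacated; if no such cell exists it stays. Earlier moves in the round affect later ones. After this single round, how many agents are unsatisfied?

1

Initially unsatisfied (in order): (1,3), (1,4), (4,3), (4,4), (4,5), (5,5).
  (1,3) → (2,1).
  (1,4) → (5,4).
  (4,3): no empty cell satisfies it; stays.
  (4,4) → (5,3).
  (4,5) → (1,3).
  (5,5): now satisfied by earlier moves; stays.
Resulting grid:
Q Q Q _ _
Q Q _ Q Q
_ Q Q Q Q
Q Q P _ _
Q Q P P P
Unsatisfied now: (4,3).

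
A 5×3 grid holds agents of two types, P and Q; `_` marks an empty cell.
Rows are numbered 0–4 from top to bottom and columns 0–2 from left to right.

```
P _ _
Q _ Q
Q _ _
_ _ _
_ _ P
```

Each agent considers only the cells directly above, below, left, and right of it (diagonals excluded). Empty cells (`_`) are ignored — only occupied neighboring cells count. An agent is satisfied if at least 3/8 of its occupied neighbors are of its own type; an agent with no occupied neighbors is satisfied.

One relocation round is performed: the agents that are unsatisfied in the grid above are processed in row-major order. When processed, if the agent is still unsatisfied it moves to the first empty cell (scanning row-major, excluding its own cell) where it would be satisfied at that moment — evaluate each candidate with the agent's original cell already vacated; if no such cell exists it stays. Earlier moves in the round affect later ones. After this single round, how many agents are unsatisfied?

Initially unsatisfied (in order): (0,0).
  (0,0) → (0,1).
Resulting grid:
_ P _
Q _ Q
Q _ _
_ _ _
_ _ P
All satisfied now.

0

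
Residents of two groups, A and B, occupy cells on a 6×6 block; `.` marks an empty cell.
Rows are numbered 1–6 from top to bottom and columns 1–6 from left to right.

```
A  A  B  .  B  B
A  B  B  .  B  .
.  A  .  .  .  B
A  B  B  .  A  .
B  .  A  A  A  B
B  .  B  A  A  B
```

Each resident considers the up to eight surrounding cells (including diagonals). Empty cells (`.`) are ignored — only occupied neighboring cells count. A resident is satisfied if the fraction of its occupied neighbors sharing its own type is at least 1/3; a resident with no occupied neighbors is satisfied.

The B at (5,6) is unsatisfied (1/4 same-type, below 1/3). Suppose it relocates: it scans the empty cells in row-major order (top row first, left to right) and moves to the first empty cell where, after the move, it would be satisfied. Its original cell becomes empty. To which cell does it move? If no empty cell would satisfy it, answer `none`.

(1,4)

Vacating (5,6). Empty cells in order:
  (1,4): 4/4 same-type → satisfied — stop here.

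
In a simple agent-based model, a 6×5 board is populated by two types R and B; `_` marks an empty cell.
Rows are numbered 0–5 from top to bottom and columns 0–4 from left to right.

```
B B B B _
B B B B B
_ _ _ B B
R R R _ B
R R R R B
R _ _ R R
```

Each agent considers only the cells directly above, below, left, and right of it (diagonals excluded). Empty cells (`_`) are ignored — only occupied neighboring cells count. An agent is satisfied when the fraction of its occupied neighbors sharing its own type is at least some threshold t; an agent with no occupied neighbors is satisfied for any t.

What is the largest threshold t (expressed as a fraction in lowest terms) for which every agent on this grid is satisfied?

1/3

(0,0)B 2/2
(0,1)B 3/3
(0,2)B 3/3
(0,3)B 2/2
(1,0)B 2/2
(1,1)B 3/3
(1,2)B 3/3
(1,3)B 4/4
(1,4)B 2/2
(2,3)B 2/2
(2,4)B 3/3
(3,0)R 2/2
(3,1)R 3/3
(3,2)R 2/2
(3,4)B 2/2
(4,0)R 3/3
(4,1)R 3/3
(4,2)R 3/3
(4,3)R 2/3
(4,4)B 1/3
(5,0)R 1/1
(5,3)R 2/2
(5,4)R 1/2
The smallest same-type fraction is 1/3 at (4,4), which reduces to 1/3. Any threshold above that leaves this agent unsatisfied.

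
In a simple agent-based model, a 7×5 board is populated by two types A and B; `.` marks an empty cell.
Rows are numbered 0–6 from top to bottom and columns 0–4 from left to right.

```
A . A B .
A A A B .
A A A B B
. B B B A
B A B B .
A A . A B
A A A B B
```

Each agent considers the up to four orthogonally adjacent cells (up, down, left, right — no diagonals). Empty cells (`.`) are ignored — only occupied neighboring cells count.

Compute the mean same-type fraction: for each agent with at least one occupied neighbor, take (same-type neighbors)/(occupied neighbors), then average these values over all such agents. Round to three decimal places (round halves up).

Row 0: (0,0)A 1/1 · (0,2)A 1/2 · (0,3)B 1/2
Row 1: (1,0)A 3/3 · (1,1)A 3/3 · (1,2)A 3/4 · (1,3)B 2/3
Row 2: (2,0)A 2/2 · (2,1)A 3/4 · (2,2)A 2/4 · (2,3)B 3/4 · (2,4)B 1/2
Row 3: (3,1)B 1/3 · (3,2)B 3/4 · (3,3)B 3/4 · (3,4)A 0/2
Row 4: (4,0)B 0/2 · (4,1)A 1/4 · (4,2)B 2/3 · (4,3)B 2/3
Row 5: (5,0)A 2/3 · (5,1)A 3/3 · (5,3)A 0/3 · (5,4)B 1/2
Row 6: (6,0)A 2/2 · (6,1)A 3/3 · (6,2)A 1/2 · (6,3)B 1/3 · (6,4)B 2/2
Sum over 29 agents: 1/1 + 1/2 + 1/2 + 3/3 + 3/3 + 3/4 + 2/3 + 2/2 + 3/4 + 2/4 + 3/4 + 1/2 + 1/3 + 3/4 + 3/4 + 0/2 + 0/2 + 1/4 + 2/3 + 2/3 + 2/3 + 3/3 + 0/3 + 1/2 + 2/2 + 3/3 + 1/2 + 1/3 + 2/2 = 55/3; mean = 55/3 ÷ 29 = 55/87 = 0.632183… → 0.632.

0.632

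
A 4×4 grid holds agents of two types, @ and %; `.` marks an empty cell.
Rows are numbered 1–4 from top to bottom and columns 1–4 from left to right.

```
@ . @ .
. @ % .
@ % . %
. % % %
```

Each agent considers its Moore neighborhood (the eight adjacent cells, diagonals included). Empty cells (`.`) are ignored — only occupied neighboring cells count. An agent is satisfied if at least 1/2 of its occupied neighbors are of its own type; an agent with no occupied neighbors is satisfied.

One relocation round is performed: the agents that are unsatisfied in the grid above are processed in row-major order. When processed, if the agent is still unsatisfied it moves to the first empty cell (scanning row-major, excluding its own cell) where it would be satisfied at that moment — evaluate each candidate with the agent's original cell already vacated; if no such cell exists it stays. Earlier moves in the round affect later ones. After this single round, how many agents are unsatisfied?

1

Initially unsatisfied (in order): (3,1).
  (3,1) → (1,2).
Resulting grid:
@ @ @ .
. @ % .
. % . %
. % % %
Unsatisfied now: (2,3).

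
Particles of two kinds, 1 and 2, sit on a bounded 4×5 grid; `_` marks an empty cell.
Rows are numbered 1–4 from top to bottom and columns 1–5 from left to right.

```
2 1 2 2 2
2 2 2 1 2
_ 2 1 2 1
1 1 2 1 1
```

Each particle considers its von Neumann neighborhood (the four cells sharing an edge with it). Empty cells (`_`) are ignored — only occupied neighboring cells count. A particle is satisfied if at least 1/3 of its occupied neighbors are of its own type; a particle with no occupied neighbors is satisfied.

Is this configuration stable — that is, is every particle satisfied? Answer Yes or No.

No

(1,1)2 1/2 ✓
(1,2)1 0/3 ✗
(1,3)2 2/3 ✓
(1,4)2 2/3 ✓
(1,5)2 2/2 ✓
(2,1)2 2/2 ✓
(2,2)2 3/4 ✓
(2,3)2 2/4 ✓
(2,4)1 0/4 ✗
(2,5)2 1/3 ✓
(3,2)2 1/3 ✓
(3,3)1 0/4 ✗
(3,4)2 0/4 ✗
(3,5)1 1/3 ✓
(4,1)1 1/1 ✓
(4,2)1 1/3 ✓
(4,3)2 0/3 ✗
(4,4)1 1/3 ✓
(4,5)1 2/2 ✓
For instance (1,2) has only 0/3 same-type neighbors, below 1/3.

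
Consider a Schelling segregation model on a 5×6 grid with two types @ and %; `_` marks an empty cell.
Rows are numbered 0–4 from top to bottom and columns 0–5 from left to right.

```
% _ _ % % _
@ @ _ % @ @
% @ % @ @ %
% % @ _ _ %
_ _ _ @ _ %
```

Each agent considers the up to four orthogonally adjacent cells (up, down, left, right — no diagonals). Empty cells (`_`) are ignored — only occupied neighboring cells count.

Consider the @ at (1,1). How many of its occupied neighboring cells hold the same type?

Occupied neighbors of (1,1): (2,1)=@, (1,0)=@.
Same type (@): 2 of 2.

2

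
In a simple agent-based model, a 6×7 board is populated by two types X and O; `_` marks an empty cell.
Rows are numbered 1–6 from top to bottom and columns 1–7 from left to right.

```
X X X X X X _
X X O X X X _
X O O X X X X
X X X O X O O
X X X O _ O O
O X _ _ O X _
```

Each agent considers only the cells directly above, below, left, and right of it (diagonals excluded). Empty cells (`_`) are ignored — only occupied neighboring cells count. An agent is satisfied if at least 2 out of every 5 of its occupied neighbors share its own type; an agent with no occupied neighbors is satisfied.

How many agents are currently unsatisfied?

Row 1: (1,1)X 2/2 ✓ · (1,2)X 3/3 ✓ · (1,3)X 2/3 ✓ · (1,4)X 3/3 ✓ · (1,5)X 3/3 ✓ · (1,6)X 2/2 ✓
Row 2: (2,1)X 3/3 ✓ · (2,2)X 2/4 ✓ · (2,3)O 1/4 ✗ · (2,4)X 3/4 ✓ · (2,5)X 4/4 ✓ · (2,6)X 3/3 ✓
Row 3: (3,1)X 2/3 ✓ · (3,2)O 1/4 ✗ · (3,3)O 2/4 ✓ · (3,4)X 2/4 ✓ · (3,5)X 4/4 ✓ · (3,6)X 3/4 ✓ · (3,7)X 1/2 ✓
Row 4: (4,1)X 3/3 ✓ · (4,2)X 3/4 ✓ · (4,3)X 2/4 ✓ · (4,4)O 1/4 ✗ · (4,5)X 1/3 ✗ · (4,6)O 2/4 ✓ · (4,7)O 2/3 ✓
Row 5: (5,1)X 2/3 ✓ · (5,2)X 4/4 ✓ · (5,3)X 2/3 ✓ · (5,4)O 1/2 ✓ · (5,6)O 2/3 ✓ · (5,7)O 2/2 ✓
Row 6: (6,1)O 0/2 ✗ · (6,2)X 1/2 ✓ · (6,5)O 0/1 ✗ · (6,6)X 0/2 ✗
Unsatisfied: (2,3), (3,2), (4,4), (4,5), (6,1), (6,5), (6,6) — 7 in total.

7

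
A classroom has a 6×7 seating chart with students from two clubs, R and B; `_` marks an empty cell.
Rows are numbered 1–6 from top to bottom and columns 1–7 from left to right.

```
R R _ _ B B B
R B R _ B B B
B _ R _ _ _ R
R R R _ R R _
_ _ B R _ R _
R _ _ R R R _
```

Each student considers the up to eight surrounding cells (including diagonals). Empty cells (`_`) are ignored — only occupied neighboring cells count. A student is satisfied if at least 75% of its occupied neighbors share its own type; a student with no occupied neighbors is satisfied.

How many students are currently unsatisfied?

10

(1,1)R 2/3 ✗
(1,2)R 3/4 ✓
(1,5)B 3/3 ✓
(1,6)B 5/5 ✓
(1,7)B 3/3 ✓
(2,1)R 2/4 ✗
(2,2)B 1/6 ✗
(2,3)R 2/3 ✗
(2,5)B 3/3 ✓
(2,6)B 5/6 ✓
(2,7)B 3/4 ✓
(3,1)B 1/4 ✗
(3,3)R 3/4 ✓
(3,7)R 1/3 ✗
(4,1)R 1/2 ✗
(4,2)R 3/5 ✗
(4,3)R 3/4 ✓
(4,5)R 3/3 ✓
(4,6)R 3/3 ✓
(5,3)B 0/4 ✗
(5,4)R 4/5 ✓
(5,6)R 4/4 ✓
(6,1)R 0/0 ✓
(6,4)R 2/3 ✗
(6,5)R 4/4 ✓
(6,6)R 2/2 ✓
Unsatisfied: (1,1), (2,1), (2,2), (2,3), (3,1), (3,7), (4,1), (4,2), (5,3), (6,4) — 10 in total.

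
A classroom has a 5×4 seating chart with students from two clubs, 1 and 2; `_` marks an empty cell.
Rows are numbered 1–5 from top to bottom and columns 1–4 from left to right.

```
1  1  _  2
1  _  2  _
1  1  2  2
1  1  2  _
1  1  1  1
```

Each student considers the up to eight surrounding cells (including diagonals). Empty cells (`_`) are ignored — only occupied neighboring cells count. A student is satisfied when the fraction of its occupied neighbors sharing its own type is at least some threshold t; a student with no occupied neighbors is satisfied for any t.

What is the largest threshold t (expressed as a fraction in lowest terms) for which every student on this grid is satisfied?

2/7

Row 1: (1,1)1 2/2 · (1,2)1 2/3 · (1,4)2 1/1
Row 2: (2,1)1 4/4 · (2,3)2 3/5
Row 3: (3,1)1 4/4 · (3,2)1 4/7 · (3,3)2 3/5 · (3,4)2 3/3
Row 4: (4,1)1 5/5 · (4,2)1 6/8 · (4,3)2 2/7
Row 5: (5,1)1 3/3 · (5,2)1 4/5 · (5,3)1 3/4 · (5,4)1 1/2
The smallest same-type fraction is 2/7 at (4,3), which reduces to 2/7. Any threshold above that leaves this student unsatisfied.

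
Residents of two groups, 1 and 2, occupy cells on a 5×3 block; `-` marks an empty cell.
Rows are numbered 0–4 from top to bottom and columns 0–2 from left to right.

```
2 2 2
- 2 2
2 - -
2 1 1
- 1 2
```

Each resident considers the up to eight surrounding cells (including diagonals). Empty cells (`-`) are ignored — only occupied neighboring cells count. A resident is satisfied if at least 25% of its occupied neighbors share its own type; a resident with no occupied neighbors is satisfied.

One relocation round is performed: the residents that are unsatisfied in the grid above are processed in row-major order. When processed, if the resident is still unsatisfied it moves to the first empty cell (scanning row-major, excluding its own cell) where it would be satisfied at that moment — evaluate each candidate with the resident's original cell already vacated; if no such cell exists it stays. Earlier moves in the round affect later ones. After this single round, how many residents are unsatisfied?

0

Initially unsatisfied (in order): (4,2).
  (4,2) → (1,0).
Resulting grid:
2 2 2
2 2 2
2 - -
2 1 1
- 1 -
All satisfied now.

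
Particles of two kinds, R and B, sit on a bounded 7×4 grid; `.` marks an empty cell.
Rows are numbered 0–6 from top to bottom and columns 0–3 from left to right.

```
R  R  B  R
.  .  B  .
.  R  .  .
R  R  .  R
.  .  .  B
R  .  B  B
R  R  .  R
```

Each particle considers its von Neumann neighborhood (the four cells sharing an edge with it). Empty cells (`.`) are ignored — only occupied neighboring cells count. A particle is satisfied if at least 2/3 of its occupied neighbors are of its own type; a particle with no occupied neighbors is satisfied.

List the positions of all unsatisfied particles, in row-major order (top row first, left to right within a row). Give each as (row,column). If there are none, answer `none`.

(0,1), (0,2), (0,3), (3,3), (4,3), (6,3)

Row 0: (0,0)R 1/1 satisfied · (0,1)R 1/2 not · (0,2)B 1/3 not · (0,3)R 0/1 not
Row 1: (1,2)B 1/1 satisfied
Row 2: (2,1)R 1/1 satisfied
Row 3: (3,0)R 1/1 satisfied · (3,1)R 2/2 satisfied · (3,3)R 0/1 not
Row 4: (4,3)B 1/2 not
Row 5: (5,0)R 1/1 satisfied · (5,2)B 1/1 satisfied · (5,3)B 2/3 satisfied
Row 6: (6,0)R 2/2 satisfied · (6,1)R 1/1 satisfied · (6,3)R 0/1 not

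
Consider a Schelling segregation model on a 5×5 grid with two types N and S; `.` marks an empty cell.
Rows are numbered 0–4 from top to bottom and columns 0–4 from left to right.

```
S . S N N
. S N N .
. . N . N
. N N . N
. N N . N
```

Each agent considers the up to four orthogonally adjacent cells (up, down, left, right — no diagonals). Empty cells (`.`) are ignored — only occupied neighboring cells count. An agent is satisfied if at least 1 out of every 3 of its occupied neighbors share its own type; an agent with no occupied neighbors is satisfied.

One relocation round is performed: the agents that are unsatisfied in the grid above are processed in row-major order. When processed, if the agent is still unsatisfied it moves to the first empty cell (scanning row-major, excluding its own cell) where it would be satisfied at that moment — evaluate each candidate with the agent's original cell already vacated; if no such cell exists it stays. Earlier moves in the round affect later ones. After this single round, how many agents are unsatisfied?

Initially unsatisfied (in order): (0,2), (1,1).
  (0,2) → (0,1).
  (1,1): now satisfied by earlier moves; stays.
Resulting grid:
S S . N N
. S N N .
. . N . N
. N N . N
. N N . N
All satisfied now.

0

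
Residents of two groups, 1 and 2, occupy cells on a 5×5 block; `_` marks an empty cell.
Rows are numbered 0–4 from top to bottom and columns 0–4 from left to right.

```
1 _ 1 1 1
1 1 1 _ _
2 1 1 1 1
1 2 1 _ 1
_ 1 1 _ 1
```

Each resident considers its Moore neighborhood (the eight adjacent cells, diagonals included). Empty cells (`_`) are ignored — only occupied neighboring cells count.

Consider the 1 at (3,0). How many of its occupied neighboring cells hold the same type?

Occupied neighbors of (3,0): (2,0)=2, (2,1)=1, (3,1)=2, (4,1)=1.
Same type (1): 2 of 4.

2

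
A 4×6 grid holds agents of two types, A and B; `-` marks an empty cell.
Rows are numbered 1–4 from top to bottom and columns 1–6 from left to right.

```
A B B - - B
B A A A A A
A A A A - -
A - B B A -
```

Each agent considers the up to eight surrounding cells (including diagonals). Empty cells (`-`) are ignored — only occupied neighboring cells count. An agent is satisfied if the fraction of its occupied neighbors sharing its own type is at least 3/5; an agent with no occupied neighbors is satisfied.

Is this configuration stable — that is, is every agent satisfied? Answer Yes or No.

(1,1)A 1/3 unhappy
(1,2)B 2/5 unhappy
(1,3)B 1/4 unhappy
(1,6)B 0/2 unhappy
(2,1)B 1/5 unhappy
(2,2)A 5/8 ok
(2,3)A 5/7 ok
(2,4)A 4/5 ok
(2,5)A 3/4 ok
(2,6)A 1/2 unhappy
(3,1)A 3/4 ok
(3,2)A 5/7 ok
(3,3)A 5/7 ok
(3,4)A 5/7 ok
(4,1)A 2/2 ok
(4,3)B 1/4 unhappy
(4,4)B 1/4 unhappy
(4,5)A 1/2 unhappy
For instance (1,1) has only 1/3 same-type neighbors, below 3/5.

No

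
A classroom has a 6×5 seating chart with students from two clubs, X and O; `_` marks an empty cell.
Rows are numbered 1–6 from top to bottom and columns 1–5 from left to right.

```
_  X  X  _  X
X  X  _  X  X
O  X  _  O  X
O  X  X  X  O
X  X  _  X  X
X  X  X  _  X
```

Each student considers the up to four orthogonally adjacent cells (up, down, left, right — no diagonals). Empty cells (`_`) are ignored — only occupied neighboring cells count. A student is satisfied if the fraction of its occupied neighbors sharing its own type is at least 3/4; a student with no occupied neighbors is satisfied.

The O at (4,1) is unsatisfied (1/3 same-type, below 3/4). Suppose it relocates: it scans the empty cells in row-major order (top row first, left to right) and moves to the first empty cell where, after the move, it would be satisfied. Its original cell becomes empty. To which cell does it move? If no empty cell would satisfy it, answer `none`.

Vacating (4,1). Empty cells in order:
  (1,1): 0/2 same-type → still unsatisfied.
  (1,4): 0/3 same-type → still unsatisfied.
  (2,3): 0/3 same-type → still unsatisfied.
  (3,3): 1/3 same-type → still unsatisfied.
  (5,3): 0/4 same-type → still unsatisfied.
  (6,4): 0/3 same-type → still unsatisfied.

none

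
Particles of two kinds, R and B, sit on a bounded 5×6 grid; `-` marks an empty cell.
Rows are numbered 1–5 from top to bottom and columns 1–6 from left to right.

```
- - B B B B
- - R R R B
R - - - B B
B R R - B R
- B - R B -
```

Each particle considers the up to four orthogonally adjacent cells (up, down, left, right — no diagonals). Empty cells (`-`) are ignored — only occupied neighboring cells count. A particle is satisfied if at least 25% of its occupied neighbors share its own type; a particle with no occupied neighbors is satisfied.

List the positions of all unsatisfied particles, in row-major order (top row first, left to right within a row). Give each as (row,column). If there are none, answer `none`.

(1,3)B 1/2 ✓
(1,4)B 2/3 ✓
(1,5)B 2/3 ✓
(1,6)B 2/2 ✓
(2,3)R 1/2 ✓
(2,4)R 2/3 ✓
(2,5)R 1/4 ✓
(2,6)B 2/3 ✓
(3,1)R 0/1 ✗
(3,5)B 2/3 ✓
(3,6)B 2/3 ✓
(4,1)B 0/2 ✗
(4,2)R 1/3 ✓
(4,3)R 1/1 ✓
(4,5)B 2/3 ✓
(4,6)R 0/2 ✗
(5,2)B 0/1 ✗
(5,4)R 0/1 ✗
(5,5)B 1/2 ✓

(3,1), (4,1), (4,6), (5,2), (5,4)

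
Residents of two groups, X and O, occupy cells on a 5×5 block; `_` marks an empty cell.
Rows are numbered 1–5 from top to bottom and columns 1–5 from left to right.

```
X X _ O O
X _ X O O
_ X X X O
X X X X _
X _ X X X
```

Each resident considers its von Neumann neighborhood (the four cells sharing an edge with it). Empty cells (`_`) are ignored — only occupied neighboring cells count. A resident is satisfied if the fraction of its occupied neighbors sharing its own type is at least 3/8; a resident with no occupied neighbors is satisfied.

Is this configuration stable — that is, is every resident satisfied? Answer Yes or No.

Yes

(1,1)X 2/2 ✓
(1,2)X 1/1 ✓
(1,4)O 2/2 ✓
(1,5)O 2/2 ✓
(2,1)X 1/1 ✓
(2,3)X 1/2 ✓
(2,4)O 2/4 ✓
(2,5)O 3/3 ✓
(3,2)X 2/2 ✓
(3,3)X 4/4 ✓
(3,4)X 2/4 ✓
(3,5)O 1/2 ✓
(4,1)X 2/2 ✓
(4,2)X 3/3 ✓
(4,3)X 4/4 ✓
(4,4)X 3/3 ✓
(5,1)X 1/1 ✓
(5,3)X 2/2 ✓
(5,4)X 3/3 ✓
(5,5)X 1/1 ✓
All meet the threshold, so the configuration is stable.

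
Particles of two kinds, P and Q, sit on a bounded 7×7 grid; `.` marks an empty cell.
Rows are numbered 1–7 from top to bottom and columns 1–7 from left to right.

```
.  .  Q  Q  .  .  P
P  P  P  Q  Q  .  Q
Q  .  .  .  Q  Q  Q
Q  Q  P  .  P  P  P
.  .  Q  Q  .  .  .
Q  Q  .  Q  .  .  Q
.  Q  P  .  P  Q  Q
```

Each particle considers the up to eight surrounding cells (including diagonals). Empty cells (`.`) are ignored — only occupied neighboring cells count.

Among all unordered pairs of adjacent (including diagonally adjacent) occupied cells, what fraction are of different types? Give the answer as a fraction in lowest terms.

Scan each occupied cell's neighbors to the right and below (and the two forward diagonals) so each pair is counted once.
From row 1: 4 unlike of 8 pairs (running 4/8).
From row 2: 3 unlike of 11 pairs (running 7/19).
From row 3: 7 unlike of 11 pairs (running 14/30).
From row 4: 4 unlike of 8 pairs (running 18/38).
From row 5: 0 unlike of 4 pairs (running 18/42).
From row 6: 3 unlike of 8 pairs (running 21/50).
From row 7: 2 unlike of 3 pairs (running 23/53).
Total adjacent occupied pairs: 53; unlike-type pairs: 23.
23/53 is already in lowest terms.

23/53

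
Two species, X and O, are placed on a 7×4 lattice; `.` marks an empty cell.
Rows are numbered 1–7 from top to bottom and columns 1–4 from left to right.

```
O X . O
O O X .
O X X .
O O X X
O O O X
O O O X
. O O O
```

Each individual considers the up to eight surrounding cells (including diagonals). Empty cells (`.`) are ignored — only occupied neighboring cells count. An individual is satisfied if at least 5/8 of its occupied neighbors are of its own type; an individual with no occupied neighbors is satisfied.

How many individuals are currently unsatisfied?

(1,1)O 2/3 ✓
(1,2)X 1/4 ✗
(1,4)O 0/1 ✗
(2,1)O 3/5 ✗
(2,2)O 3/7 ✗
(2,3)X 3/5 ✗
(3,1)O 4/5 ✓
(3,2)X 3/8 ✗
(3,3)X 4/6 ✓
(4,1)O 4/5 ✓
(4,2)O 5/8 ✓
(4,3)X 4/7 ✗
(4,4)X 3/4 ✓
(5,1)O 5/5 ✓
(5,2)O 7/8 ✓
(5,3)O 4/8 ✗
(5,4)X 3/5 ✗
(6,1)O 4/4 ✓
(6,2)O 7/7 ✓
(6,3)O 6/8 ✓
(6,4)X 1/5 ✗
(7,2)O 4/4 ✓
(7,3)O 4/5 ✓
(7,4)O 2/3 ✓
Unsatisfied: (1,2), (1,4), (2,1), (2,2), (2,3), (3,2), (4,3), (5,3), (5,4), (6,4) — 10 in total.

10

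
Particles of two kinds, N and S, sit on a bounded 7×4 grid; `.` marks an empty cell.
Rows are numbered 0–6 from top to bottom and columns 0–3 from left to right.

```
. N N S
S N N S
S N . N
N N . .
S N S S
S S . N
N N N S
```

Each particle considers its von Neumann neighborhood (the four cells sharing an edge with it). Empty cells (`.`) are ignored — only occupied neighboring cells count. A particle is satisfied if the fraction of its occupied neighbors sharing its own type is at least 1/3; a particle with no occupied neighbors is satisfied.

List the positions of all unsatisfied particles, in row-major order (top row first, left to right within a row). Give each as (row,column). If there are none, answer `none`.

(2,3), (4,1), (5,3), (6,3)

Row 0: (0,1)N 2/2 ok · (0,2)N 2/3 ok · (0,3)S 1/2 ok
Row 1: (1,0)S 1/2 ok · (1,1)N 3/4 ok · (1,2)N 2/3 ok · (1,3)S 1/3 ok
Row 2: (2,0)S 1/3 ok · (2,1)N 2/3 ok · (2,3)N 0/1 unhappy
Row 3: (3,0)N 1/3 ok · (3,1)N 3/3 ok
Row 4: (4,0)S 1/3 ok · (4,1)N 1/4 unhappy · (4,2)S 1/2 ok · (4,3)S 1/2 ok
Row 5: (5,0)S 2/3 ok · (5,1)S 1/3 ok · (5,3)N 0/2 unhappy
Row 6: (6,0)N 1/2 ok · (6,1)N 2/3 ok · (6,2)N 1/2 ok · (6,3)S 0/2 unhappy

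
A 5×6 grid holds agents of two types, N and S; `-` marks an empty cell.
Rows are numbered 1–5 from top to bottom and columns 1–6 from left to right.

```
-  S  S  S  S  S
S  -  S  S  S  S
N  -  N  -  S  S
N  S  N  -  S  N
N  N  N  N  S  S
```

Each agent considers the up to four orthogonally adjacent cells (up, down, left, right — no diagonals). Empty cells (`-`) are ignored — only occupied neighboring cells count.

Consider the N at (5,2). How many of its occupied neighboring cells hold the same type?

2

Occupied neighbors of (5,2): (4,2)=S, (5,1)=N, (5,3)=N.
Same type (N): 2 of 3.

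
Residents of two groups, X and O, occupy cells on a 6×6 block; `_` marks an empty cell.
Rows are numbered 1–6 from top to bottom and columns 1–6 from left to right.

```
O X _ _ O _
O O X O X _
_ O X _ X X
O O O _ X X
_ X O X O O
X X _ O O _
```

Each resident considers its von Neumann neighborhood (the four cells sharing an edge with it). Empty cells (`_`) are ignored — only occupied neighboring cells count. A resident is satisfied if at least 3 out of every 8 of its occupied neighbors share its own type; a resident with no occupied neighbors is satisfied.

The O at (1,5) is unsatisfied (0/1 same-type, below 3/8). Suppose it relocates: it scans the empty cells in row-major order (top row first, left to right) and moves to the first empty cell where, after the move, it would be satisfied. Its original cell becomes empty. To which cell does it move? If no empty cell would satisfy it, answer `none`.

Vacating (1,5). Empty cells in order:
  (1,3): 0/2 same-type → still unsatisfied.
  (1,4): 1/1 same-type → satisfied — stop here.

(1,4)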